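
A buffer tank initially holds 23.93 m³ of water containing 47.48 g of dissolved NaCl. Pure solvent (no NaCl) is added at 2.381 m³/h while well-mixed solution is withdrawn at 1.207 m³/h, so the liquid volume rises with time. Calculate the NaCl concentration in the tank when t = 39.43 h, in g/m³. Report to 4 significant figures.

0.2236 g/m³

Let m(t) be the amount of NaCl. Volume: V(t) = V₀ + (Q_in − Q_out) t = 23.93 + 1.17400 t; V(39.43) = 70.2208 m³.
Solute balance: dm/dt = 0 − Q_out C = −Q_out m/V(t).
dm/m = −Q_out dt/(V₀ + 1.17400 t); integrating gives ln(m/m₀) = −(Q_out/(Q_in−Q_out)) ln(V/V₀).
m = m₀ (V₀/V)^(Q_out/(Q_in−Q_out)) = 47.48 × (23.93/70.2208)^(1.02811) = 15.6981 g.
C = m/V = 15.6981/70.2208 = 0.223553 g/m³.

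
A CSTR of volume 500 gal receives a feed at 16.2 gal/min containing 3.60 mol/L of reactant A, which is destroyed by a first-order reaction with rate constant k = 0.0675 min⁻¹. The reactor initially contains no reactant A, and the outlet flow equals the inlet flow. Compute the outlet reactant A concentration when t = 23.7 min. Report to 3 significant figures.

Species balance: V dC/dt = Q C_in − Q C − k V C.
This is linear with rate a = Q/V + k = 0.099900 min⁻¹.
C_ss = Q C_in/(Q + kV) = 1.1676 mol/L; C(t) = C_ss + (C₀ − C_ss) e^(−a t).
C(23.7) = 1.1676 + (-1.1676)·e^(−0.099900·23.7) = 1.1676 + (-1.1676)·0.093703 = 1.0582 mol/L.

1.06 mol/L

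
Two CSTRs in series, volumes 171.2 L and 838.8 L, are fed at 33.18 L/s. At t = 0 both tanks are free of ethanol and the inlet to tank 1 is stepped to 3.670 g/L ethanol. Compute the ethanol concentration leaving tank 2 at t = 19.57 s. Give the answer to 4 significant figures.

1.565 g/L

Time constants: τᵢ = Vᵢ/Q for each well-mixed tank.
τ₁ = 171.2/33.18 = 5.15973 s; τ₂ = 838.8/33.18 = 25.2803 s.
Solving the cascade with C₁(0)=C₂(0)=0 gives C₂(t) = C_in[1 − (τ₁ e^(−t/τ₁) − τ₂ e^(−t/τ₂))/(τ₁ − τ₂)].
At t = 19.57: e^(−t/τ₁) = 0.0225317, e^(−t/τ₂) = 0.461109.
C₂ = 3.670·[1 − (5.15973·0.0225317 − 25.2803·0.461109)/(-20.1206)] = 3.670·0.426422 = 1.56497 g/L.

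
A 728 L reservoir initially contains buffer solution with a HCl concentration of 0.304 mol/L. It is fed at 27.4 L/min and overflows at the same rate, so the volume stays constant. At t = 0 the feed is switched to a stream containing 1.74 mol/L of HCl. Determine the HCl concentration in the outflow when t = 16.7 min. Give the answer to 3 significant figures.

Mass balance on the solute (V constant): V dC/dt = Q(C_in − C).
Time constant τ = V/Q = 728/27.4 = 26.569 min.
This is linear first-order; C(t) = C_in + (C₀ − C_in) e^(−t/τ).
C(16.7) = 1.74 + (0.304 − 1.74)·e^(−16.7/26.569) = 1.74 + (-1.4360)·0.53337 = 0.97408 mol/L.

0.974 mol/L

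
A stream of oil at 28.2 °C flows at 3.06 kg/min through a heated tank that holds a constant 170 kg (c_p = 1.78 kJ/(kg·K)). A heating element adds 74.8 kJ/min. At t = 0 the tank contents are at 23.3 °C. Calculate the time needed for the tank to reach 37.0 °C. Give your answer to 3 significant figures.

M c_p dT/dt = ṁ c_p (T_in − T) + Q̇.
τ = M/ṁ = 55.556 min; T_ss = T_in + Q̇/(ṁ c_p) = 41.933 °C.
T(t) = T_ss + (T₀ − T_ss) e^(−t/τ). Set T = 37.0:
e^(−t/τ) = (37.0 − 41.933)/(23.3 − 41.933) = 0.26474
t = −55.556 · ln(0.26474) = 73.834 min.

73.8 min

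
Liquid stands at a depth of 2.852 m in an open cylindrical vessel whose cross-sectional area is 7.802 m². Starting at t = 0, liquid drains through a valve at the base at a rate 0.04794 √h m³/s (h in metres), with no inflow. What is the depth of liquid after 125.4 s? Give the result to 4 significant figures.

With no inflow, A dh/dt = −0.04794 √h.
∫ h^(−1/2) dh = −(0.04794/A) ∫ dt, giving 2√h = 2√h₀ − (0.04794/A) t.
√h = √2.852 − 0.04794·125.4/(2·7.802) = 1.68879 − 0.385265 = 1.30352.
h = 1.30352² = 1.69917 m.

1.699 m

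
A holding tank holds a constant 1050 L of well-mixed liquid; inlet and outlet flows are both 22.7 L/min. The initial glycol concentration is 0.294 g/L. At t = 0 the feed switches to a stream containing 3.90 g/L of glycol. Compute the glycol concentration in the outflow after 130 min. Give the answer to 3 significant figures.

3.68 g/L

Accumulation = in − out for the solute gives V dC/dt = Q(C_in − C).
Time constant τ = V/Q = 1050/22.7 = 46.256 min.
Integrating: C(t) = C_in + (C₀ − C_in) e^(−t/τ).
C(130) = 3.90 + (0.294 − 3.90)·e^(−130/46.256) = 3.90 + (-3.6060)·0.060176 = 3.6830 g/L.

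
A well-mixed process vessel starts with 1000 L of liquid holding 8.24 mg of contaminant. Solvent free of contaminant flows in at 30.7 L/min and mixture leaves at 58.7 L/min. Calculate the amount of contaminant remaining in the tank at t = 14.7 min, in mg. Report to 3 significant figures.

2.71 mg

Total volume: dV/dt = Q_in − Q_out = -28.000 L/min, so V(t) = 1000 − 28.000 t and V(14.7) = 588.40 L.
Species balance (pure solvent in): dm/dt = −Q_out · m/V(t).
Separate: dm/m = −Q_out dt/V(t) ⇒ ln(m/m₀) = −(Q_out/(Q_in−Q_out)) ln(V/V₀).
m = m₀ (V₀/V)^(Q_out/(Q_in−Q_out)) = 8.24 × (1000/588.40)^(-2.0964) = 2.7106 mg.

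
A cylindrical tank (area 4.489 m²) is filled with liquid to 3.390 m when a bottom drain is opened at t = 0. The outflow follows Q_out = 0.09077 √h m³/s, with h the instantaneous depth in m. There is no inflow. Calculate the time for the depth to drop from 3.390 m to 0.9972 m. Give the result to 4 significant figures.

83.34 s

With no inflow, A dh/dt = −0.09077 √h.
∫ h^(−1/2) dh = −(0.09077/A) ∫ dt, giving 2√h = 2√h₀ − (0.09077/A) t.
t = 2A(√h₀ − √h)/0.09077 = 2·4.489·(√3.390 − √0.9972)/0.09077
  = 8.97800 × (1.84120 − 0.998599) / 0.09077 = 83.3406 s.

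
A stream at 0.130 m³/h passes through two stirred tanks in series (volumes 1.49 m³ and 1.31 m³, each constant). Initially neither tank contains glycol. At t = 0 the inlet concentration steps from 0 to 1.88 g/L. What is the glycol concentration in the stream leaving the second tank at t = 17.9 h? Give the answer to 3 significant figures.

0.931 g/L

Each tank obeys Vᵢ dCᵢ/dt = Q(Cᵢ₋₁ − Cᵢ), so τᵢ = Vᵢ/Q.
τ₁ = 1.49/0.130 = 11.462 h; τ₂ = 1.31/0.130 = 10.077 h.
Tank 1: C₁ = C_in(1 − e^(−t/τ₁)). Tank 2 (τ₁ ≠ τ₂): C₂ = C_in[1 − (τ₁ e^(−t/τ₁) − τ₂ e^(−t/τ₂))/(τ₁ − τ₂)].
At t = 17.9: e^(−t/τ₁) = 0.20977, e^(−t/τ₂) = 0.16926.
C₂ = 1.88·[1 − (11.462·0.20977 − 10.077·0.16926)/(1.3846)] = 1.88·0.49539 = 0.93133 g/L.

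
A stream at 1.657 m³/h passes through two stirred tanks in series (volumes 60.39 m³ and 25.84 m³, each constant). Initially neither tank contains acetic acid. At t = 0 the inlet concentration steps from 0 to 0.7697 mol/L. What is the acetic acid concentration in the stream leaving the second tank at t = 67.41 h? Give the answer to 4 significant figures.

Time constants: τᵢ = Vᵢ/Q for each well-mixed tank.
τ₁ = 60.39/1.657 = 36.4454 h; τ₂ = 25.84/1.657 = 15.5944 h.
Solving the cascade with C₁(0)=C₂(0)=0 gives C₂(t) = C_in[1 − (τ₁ e^(−t/τ₁) − τ₂ e^(−t/τ₂))/(τ₁ − τ₂)].
At t = 67.41: e^(−t/τ₁) = 0.157297, e^(−t/τ₂) = 0.0132641.
C₂ = 0.7697·[1 − (36.4454·0.157297 − 15.5944·0.0132641)/(20.8509)] = 0.7697·0.734980 = 0.565714 mol/L.

0.5657 mol/L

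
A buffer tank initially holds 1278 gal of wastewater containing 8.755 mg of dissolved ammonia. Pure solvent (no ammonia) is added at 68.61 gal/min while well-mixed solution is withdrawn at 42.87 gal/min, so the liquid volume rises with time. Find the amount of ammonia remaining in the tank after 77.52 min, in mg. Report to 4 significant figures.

Let m(t) be the amount of ammonia. Volume: V(t) = V₀ + (Q_in − Q_out) t = 1278 + 25.7400 t; V(77.52) = 3273.36 gal.
Species balance (pure solvent in): dm/dt = −Q_out · m/V(t).
Separate: dm/m = −Q_out dt/V(t) ⇒ ln(m/m₀) = −(Q_out/(Q_in−Q_out)) ln(V/V₀).
m = m₀ (V₀/V)^(Q_out/(Q_in−Q_out)) = 8.755 × (1278/3273.36)^(1.66550) = 1.82793 mg.

1.828 mg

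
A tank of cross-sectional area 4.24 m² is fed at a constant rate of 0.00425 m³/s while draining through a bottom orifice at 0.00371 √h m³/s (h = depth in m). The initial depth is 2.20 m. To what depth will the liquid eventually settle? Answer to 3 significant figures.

1.31 m

Mass balance (ρ constant): A dh/dt = Q_in − 0.00371 √h. At steady state dh/dt = 0:
Q_in = 0.00371 √h_ss ⇒ √h_ss = 0.00425/0.00371 = 1.1456.
h_ss = 1.1456² = 1.3123 m. (Since h₀ = 2.20 m > h_ss, the level will fall toward this value.)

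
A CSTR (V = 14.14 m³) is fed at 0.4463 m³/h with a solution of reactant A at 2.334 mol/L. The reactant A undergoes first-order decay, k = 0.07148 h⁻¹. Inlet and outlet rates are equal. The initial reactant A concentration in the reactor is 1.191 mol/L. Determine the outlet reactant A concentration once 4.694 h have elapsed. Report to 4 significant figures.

1.008 mol/L

Accumulation = in − out − consumed: V dC/dt = Q C_in − Q C − k V C.
dC/dt = (Q/V) C_in − (Q/V + k) C; effective rate a = Q/V + k = 0.0315629 + 0.07148 = 0.103043 h⁻¹.
C_ss = Q C_in/(Q + kV) = 0.714924 mol/L; C(t) = C_ss + (C₀ − C_ss) e^(−a t).
C(4.694) = 0.714924 + (0.476076)·e^(−0.103043·4.694) = 0.714924 + (0.476076)·0.616508 = 1.00843 mol/L.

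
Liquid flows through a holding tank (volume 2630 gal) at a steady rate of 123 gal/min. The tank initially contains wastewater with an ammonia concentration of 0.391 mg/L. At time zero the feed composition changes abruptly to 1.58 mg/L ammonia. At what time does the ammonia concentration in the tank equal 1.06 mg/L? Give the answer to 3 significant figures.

17.7 min

Species balance: V dC/dt = Q(C_in − C) ⇒ τ = V/Q = 21.382 min.
C(t) = C_in + (C₀ − C_in) e^(−t/τ). Set C = 1.06 and solve for t:
e^(−t/τ) = (C − C_in)/(C₀ − C_in) = (1.06 − 1.58)/(0.391 − 1.58) = 0.43734
t = −τ ln(…) = 21.382 × 0.82704 = 17.684 min.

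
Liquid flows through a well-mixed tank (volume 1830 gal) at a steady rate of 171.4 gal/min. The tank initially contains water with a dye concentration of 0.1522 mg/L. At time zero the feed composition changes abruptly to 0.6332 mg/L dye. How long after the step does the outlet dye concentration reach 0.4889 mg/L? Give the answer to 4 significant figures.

12.85 min

Species balance: V dC/dt = Q(C_in − C) ⇒ τ = V/Q = 10.6768 min.
C(t) = C_in + (C₀ − C_in) e^(−t/τ). Set C = 0.4889 and solve for t:
e^(−t/τ) = (C − C_in)/(C₀ − C_in) = (0.4889 − 0.6332)/(0.1522 − 0.6332) = 0.300000
t = −τ ln(…) = 10.6768 × 1.20397 = 12.8546 min.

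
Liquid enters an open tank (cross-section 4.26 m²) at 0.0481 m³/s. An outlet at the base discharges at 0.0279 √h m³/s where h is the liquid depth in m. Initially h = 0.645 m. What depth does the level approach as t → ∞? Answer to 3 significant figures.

2.97 m

A dh/dt = Q_in − 0.0279 √h. Steady state requires inflow = outflow:
Q_in = 0.0279 √h_ss ⇒ √h_ss = 0.0481/0.0279 = 1.7240.
h_ss = 1.7240² = 2.9722 m. (Since h₀ = 0.645 m < h_ss, the level will rise toward this value.)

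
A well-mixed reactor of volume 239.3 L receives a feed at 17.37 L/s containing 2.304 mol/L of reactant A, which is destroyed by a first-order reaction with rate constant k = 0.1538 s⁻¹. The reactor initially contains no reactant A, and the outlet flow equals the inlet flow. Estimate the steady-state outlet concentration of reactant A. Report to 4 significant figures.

V dC/dt = Q(C_in − C) − k V C.
At steady state: 0 = Q C_in − (Q + kV) C_ss, so C_ss = Q C_in/(Q + kV).
C_ss = 17.37·2.304/(17.37 + 0.1538·239.3) = 40.0205/54.1743 = 0.738735 mol/L.

0.7387 mol/L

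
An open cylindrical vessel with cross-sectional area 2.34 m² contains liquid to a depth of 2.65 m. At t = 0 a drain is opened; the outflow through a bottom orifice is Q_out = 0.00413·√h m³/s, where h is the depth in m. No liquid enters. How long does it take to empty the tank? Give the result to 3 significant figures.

With no inflow, A dh/dt = −0.00413 √h.
This is separable: 2 d(√h)/dt = −0.00413/A, so √h = √h₀ − (0.00413/(2A)) t.
Set h = 0: 2√h₀ = (0.00413/A) t_empty ⇒ t_empty = 2A√h₀/0.00413.
t_empty = 2·2.34·√2.65/0.00413 = 4.6800·1.6279/0.00413 = 1844.7 s.

1840 s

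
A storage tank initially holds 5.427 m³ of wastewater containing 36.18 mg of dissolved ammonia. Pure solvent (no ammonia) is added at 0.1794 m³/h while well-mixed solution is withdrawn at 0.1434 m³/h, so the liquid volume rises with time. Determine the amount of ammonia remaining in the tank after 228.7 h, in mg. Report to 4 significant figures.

Total volume: dV/dt = Q_in − Q_out = 0.0360000 m³/h, so V(t) = 5.427 + 0.0360000 t and V(228.7) = 13.6602 m³.
No ammonia enters, so dm/dt = −Q_out · (m/V).
Separate: dm/m = −Q_out dt/V(t) ⇒ ln(m/m₀) = −(Q_out/(Q_in−Q_out)) ln(V/V₀).
m = m₀ (V₀/V)^(Q_out/(Q_in−Q_out)) = 36.18 × (5.427/13.6602)^(3.98333) = 0.915295 mg.

0.9153 mg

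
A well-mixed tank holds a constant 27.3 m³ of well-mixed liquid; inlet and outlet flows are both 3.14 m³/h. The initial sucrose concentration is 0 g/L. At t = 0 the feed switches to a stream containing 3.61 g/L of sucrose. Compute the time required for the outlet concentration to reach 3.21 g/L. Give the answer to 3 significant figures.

19.1 h

Unsteady species balance (constant V, well mixed): V dC/dt = Q(C_in − C), so τ = V/Q = 8.6943 h.
C(t) = C_in + (C₀ − C_in) e^(−t/τ). Set C = 3.21 and solve for t:
e^(−t/τ) = (C − C_in)/(C₀ − C_in) = (3.21 − 3.61)/(0 − 3.61) = 0.11080
t = −τ ln(…) = 8.6943 × 2.2000 = 19.127 h.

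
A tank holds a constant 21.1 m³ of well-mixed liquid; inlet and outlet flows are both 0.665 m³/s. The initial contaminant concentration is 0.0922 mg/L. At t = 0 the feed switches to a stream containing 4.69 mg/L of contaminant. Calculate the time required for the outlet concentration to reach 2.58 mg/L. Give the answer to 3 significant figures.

24.7 s

Species balance: V dC/dt = Q(C_in − C) ⇒ τ = V/Q = 31.729 s.
C(t) = C_in + (C₀ − C_in) e^(−t/τ). Set C = 2.58 and solve for t:
e^(−t/τ) = (C − C_in)/(C₀ − C_in) = (2.58 − 4.69)/(0.0922 − 4.69) = 0.45892
t = −τ ln(…) = 31.729 × 0.77889 = 24.714 s.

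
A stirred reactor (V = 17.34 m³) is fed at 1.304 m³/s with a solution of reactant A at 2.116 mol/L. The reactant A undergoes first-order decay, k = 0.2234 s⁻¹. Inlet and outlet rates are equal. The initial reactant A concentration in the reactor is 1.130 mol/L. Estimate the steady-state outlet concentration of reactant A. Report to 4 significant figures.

0.5329 mol/L

Species balance: V dC/dt = Q C_in − Q C − k V C.
Steady state (dC/dt = 0): C_ss = Q C_in/(Q + kV) = C_in/(1 + kV/Q).
C_ss = 1.304·2.116/(1.304 + 0.2234·17.34) = 2.75926/5.17776 = 0.532907 mol/L.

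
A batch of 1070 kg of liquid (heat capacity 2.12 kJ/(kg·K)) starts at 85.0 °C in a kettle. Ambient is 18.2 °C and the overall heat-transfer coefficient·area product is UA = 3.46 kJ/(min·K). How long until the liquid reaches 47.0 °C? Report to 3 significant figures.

552 min

M c_p dT/dt = −UA(T − T_amb).
τ = M c_p/UA = 655.61 min; T_ss = T_amb = 18.200 °C.
T(t) = T_ss + (T₀ − T_ss)e^(−t/τ); set T = 47.0:
t = −τ ln[(T − T_ss)/(T₀ − T_ss)] = −655.61 · ln(0.43114) = 551.58 min.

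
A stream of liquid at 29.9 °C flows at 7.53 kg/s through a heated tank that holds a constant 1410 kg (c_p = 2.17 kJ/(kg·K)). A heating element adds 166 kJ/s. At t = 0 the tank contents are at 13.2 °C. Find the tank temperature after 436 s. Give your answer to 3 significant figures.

37.4 °C

M c_p dT/dt = ṁ c_p (T_in − T) + Q̇.
τ = M/ṁ = 187.25 s; T_ss = T_in + Q̇/(ṁ c_p) = 29.9 + 166/(7.53·2.17) = 40.059 °C.
Integrating: T(t) = T_ss + (T₀ − T_ss) e^(−t/τ).
T(436) = 40.059 + (-26.859)·e^(−436/187.25) = 40.059 + (-26.859)·0.097449 = 37.442 °C.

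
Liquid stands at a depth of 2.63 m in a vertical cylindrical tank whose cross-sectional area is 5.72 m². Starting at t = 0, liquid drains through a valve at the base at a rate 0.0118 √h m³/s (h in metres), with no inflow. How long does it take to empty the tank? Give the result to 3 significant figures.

Accumulation of liquid (constant cross-section A): A dh/dt = −0.0118 √h.
∫ h^(−1/2) dh = −(0.0118/A) ∫ dt, giving 2√h = 2√h₀ − (0.0118/A) t.
Set h = 0: 2√h₀ = (0.0118/A) t_empty ⇒ t_empty = 2A√h₀/0.0118.
t_empty = 2·5.72·√2.63/0.0118 = 11.440·1.6217/0.0118 = 1572.3 s.

1570 s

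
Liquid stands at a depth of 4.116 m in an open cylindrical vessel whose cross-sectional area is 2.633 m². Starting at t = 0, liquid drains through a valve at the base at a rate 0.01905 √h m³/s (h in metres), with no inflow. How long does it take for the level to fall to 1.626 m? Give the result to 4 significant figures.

With no inflow, A dh/dt = −0.01905 √h.
∫ h^(−1/2) dh = −(0.01905/A) ∫ dt, giving 2√h = 2√h₀ − (0.01905/A) t.
t = 2A(√h₀ − √h)/0.01905 = 2·2.633·(√4.116 − √1.626)/0.01905
  = 5.26600 × (2.02879 − 1.27515) / 0.01905 = 208.331 s.

208.3 s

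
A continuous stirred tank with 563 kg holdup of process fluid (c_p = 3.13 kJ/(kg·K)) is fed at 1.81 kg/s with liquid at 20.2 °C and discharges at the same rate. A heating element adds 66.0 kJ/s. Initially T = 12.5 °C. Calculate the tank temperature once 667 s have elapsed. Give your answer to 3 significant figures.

29.6 °C

Energy balance: M c_p dT/dt = ṁ c_p (T_in − T) + 66.0.
τ = M/ṁ = 311.05 s; T_ss = T_in + Q̇/(ṁ c_p) = 20.2 + 66.0/(1.81·3.13) = 31.850 °C.
T approaches T_ss exponentially: T(t) = T_ss + (T₀ − T_ss) e^(−t/τ).
T(667) = 31.850 + (-19.350)·e^(−667/311.05) = 31.850 + (-19.350)·0.11714 = 29.583 °C.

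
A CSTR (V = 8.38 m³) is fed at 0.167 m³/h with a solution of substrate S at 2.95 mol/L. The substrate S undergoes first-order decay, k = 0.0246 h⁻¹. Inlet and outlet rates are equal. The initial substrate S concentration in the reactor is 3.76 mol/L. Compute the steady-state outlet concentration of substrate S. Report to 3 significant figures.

1.32 mol/L

V dC/dt = Q(C_in − C) − k V C.
At steady state: 0 = Q C_in − (Q + kV) C_ss, so C_ss = Q C_in/(Q + kV).
C_ss = 0.167·2.95/(0.167 + 0.0246·8.38) = 0.49265/0.37315 = 1.3203 mol/L.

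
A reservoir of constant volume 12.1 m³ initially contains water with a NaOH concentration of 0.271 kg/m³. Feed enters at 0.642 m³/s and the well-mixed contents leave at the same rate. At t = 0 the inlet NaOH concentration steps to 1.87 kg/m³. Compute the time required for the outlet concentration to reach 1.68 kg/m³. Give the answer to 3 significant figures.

Species balance: V dC/dt = Q(C_in − C) ⇒ τ = V/Q = 18.847 s.
C(t) = C_in + (C₀ − C_in) e^(−t/τ). Set C = 1.68 and solve for t:
e^(−t/τ) = (C − C_in)/(C₀ − C_in) = (1.68 − 1.87)/(0.271 − 1.87) = 0.11882
t = −τ ln(…) = 18.847 × 2.1301 = 40.147 s.

40.1 s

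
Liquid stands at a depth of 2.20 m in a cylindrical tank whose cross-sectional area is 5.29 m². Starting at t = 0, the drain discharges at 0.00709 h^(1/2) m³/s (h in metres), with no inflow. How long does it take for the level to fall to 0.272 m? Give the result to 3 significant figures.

1440 s

With no inflow, A dh/dt = −0.00709 √h.
∫ h^(−1/2) dh = −(0.00709/A) ∫ dt, giving 2√h = 2√h₀ − (0.00709/A) t.
t = 2A(√h₀ − √h)/0.00709 = 2·5.29·(√2.20 − √0.272)/0.00709
  = 10.580 × (1.4832 − 0.52154) / 0.00709 = 1435.1 s.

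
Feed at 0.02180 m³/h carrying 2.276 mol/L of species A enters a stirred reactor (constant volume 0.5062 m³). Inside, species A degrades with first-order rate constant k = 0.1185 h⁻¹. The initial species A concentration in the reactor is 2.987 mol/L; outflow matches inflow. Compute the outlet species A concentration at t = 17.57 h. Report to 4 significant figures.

0.7459 mol/L

Species balance: V dC/dt = Q C_in − Q C − k V C.
This is linear with rate a = Q/V + k = 0.161566 h⁻¹.
C_ss = Q C_in/(Q + kV) = 0.606676 mol/L; C(t) = C_ss + (C₀ − C_ss) e^(−a t).
C(17.57) = 0.606676 + (2.38032)·e^(−0.161566·17.57) = 0.606676 + (2.38032)·0.0585008 = 0.745927 mol/L.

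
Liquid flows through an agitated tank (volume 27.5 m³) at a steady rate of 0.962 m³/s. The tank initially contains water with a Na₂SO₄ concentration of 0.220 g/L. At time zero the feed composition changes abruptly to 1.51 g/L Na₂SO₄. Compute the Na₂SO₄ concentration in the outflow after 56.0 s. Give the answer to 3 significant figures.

Accumulation = in − out for the solute gives V dC/dt = Q(C_in − C).
Time constant τ = V/Q = 27.5/0.962 = 28.586 s.
Solution: C(t) = C_in + (C₀ − C_in) e^(−t/τ).
C(56.0) = 1.51 + (0.220 − 1.51)·e^(−56.0/28.586) = 1.51 + (-1.2900)·0.14100 = 1.3281 g/L.

1.33 g/L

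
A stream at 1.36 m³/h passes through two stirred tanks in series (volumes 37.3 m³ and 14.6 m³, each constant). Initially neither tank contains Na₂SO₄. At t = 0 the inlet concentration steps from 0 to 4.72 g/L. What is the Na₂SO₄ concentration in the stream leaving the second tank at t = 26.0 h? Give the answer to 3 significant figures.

1.98 g/L

Each tank obeys Vᵢ dCᵢ/dt = Q(Cᵢ₋₁ − Cᵢ), so τᵢ = Vᵢ/Q.
τ₁ = 37.3/1.36 = 27.426 h; τ₂ = 14.6/1.36 = 10.735 h.
Solving the cascade with C₁(0)=C₂(0)=0 gives C₂(t) = C_in[1 − (τ₁ e^(−t/τ₁) − τ₂ e^(−t/τ₂))/(τ₁ − τ₂)].
At t = 26.0: e^(−t/τ₁) = 0.38752, e^(−t/τ₂) = 0.088751.
C₂ = 4.72·[1 − (27.426·0.38752 − 10.735·0.088751)/(16.691)] = 4.72·0.42032 = 1.9839 g/L.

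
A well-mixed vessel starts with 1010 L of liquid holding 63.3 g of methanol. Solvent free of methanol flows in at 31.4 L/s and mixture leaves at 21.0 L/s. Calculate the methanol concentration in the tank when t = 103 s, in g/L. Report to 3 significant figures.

0.00706 g/L

Total volume: dV/dt = Q_in − Q_out = 10.400 L/s, so V(t) = 1010 + 10.400 t and V(103) = 2081.2 L.
Solute balance: dm/dt = 0 − Q_out C = −Q_out m/V(t).
Separate: dm/m = −Q_out dt/V(t) ⇒ ln(m/m₀) = −(Q_out/(Q_in−Q_out)) ln(V/V₀).
m = m₀ (V₀/V)^(Q_out/(Q_in−Q_out)) = 63.3 × (1010/2081.2)^(2.0192) = 14.702 g.
C = m/V = 14.702/2081.2 = 0.0070643 g/L.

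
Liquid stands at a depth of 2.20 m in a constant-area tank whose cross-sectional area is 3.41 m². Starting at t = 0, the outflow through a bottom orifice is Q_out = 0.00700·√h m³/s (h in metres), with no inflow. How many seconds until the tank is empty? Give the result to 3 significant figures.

Unsteady balance on liquid volume: A dh/dt = −0.00700 √h.
This is separable: 2 d(√h)/dt = −0.00700/A, so √h = √h₀ − (0.00700/(2A)) t.
Tank is empty when √h = 0: t_empty = 2A√h₀/0.00700.
t_empty = 2·3.41·√2.20/0.00700 = 6.8200·1.4832/0.00700 = 1445.1 s.

1450 s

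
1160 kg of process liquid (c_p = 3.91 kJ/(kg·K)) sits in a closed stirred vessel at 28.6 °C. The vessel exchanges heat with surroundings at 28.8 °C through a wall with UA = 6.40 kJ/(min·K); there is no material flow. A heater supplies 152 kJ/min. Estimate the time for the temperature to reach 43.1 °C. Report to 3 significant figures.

659 min

Lumped-capacitance energy balance: M c_p dT/dt = UA(T_amb − T) + Q̇.
τ = M c_p/UA = 708.69 min; T_ss = T_amb + Q̇/UA = 28.8 + 152/6.40 = 52.550 °C.
T(t) = T_ss + (T₀ − T_ss)e^(−t/τ); set T = 43.1:
t = −τ ln[(T − T_ss)/(T₀ − T_ss)] = −708.69 · ln(0.39457) = 659.05 min.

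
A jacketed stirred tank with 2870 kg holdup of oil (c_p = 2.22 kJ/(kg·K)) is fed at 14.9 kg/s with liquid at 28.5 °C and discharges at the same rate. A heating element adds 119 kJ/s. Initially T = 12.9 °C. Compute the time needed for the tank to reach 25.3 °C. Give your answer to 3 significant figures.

M c_p dT/dt = ṁ c_p (T_in − T) + Q̇.
τ = M/ṁ = 192.62 s; T_ss = T_in + Q̇/(ṁ c_p) = 32.098 °C.
T(t) = T_ss + (T₀ − T_ss) e^(−t/τ). Set T = 25.3:
e^(−t/τ) = (25.3 − 32.098)/(12.9 − 32.098) = 0.35408
t = −192.62 · ln(0.35408) = 199.98 s.

200 s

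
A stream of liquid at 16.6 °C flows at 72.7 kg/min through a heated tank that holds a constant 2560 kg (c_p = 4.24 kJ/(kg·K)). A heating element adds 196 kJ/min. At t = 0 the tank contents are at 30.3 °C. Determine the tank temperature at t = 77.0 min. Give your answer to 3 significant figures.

M c_p dT/dt = ṁ c_p (T_in − T) + Q̇.
τ = M/ṁ = 35.213 min; T_ss = T_in + Q̇/(ṁ c_p) = 16.6 + 196/(72.7·4.24) = 17.236 °C.
Solution: T(t) = T_ss + (T₀ − T_ss) e^(−t/τ).
T(77.0) = 17.236 + (13.064)·e^(−77.0/35.213) = 17.236 + (13.064)·0.11229 = 18.703 °C.

18.7 °C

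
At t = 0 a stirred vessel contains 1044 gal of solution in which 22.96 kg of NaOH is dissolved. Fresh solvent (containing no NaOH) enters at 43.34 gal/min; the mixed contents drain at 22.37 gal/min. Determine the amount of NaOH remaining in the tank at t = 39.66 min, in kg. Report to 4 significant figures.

Let m(t) be the amount of NaOH. Volume: V(t) = V₀ + (Q_in − Q_out) t = 1044 + 20.9700 t; V(39.66) = 1875.67 gal.
No NaOH enters, so dm/dt = −Q_out · (m/V).
dm/m = −Q_out dt/(V₀ + 20.9700 t); integrating gives ln(m/m₀) = −(Q_out/(Q_in−Q_out)) ln(V/V₀).
m = m₀ (V₀/V)^(Q_out/(Q_in−Q_out)) = 22.96 × (1044/1875.67)^(1.06676) = 12.2893 kg.

12.29 kg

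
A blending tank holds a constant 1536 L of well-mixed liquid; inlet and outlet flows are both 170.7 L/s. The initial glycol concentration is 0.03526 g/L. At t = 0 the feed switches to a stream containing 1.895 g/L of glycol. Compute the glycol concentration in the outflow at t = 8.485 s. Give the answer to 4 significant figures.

1.171 g/L

Accumulation = in − out for the solute gives V dC/dt = Q(C_in − C).
Time constant τ = V/Q = 1536/170.7 = 8.99824 s.
Integrating: C(t) = C_in + (C₀ − C_in) e^(−t/τ).
C(8.485) = 1.895 + (0.03526 − 1.895)·e^(−8.485/8.99824) = 1.895 + (-1.85974)·0.389473 = 1.17068 g/L.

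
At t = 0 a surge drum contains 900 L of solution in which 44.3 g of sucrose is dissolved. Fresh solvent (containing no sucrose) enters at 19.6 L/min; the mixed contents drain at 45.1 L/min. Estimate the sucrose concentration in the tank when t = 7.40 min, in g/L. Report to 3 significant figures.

0.0411 g/L

Let m(t) be the amount of sucrose. Volume: V(t) = V₀ + (Q_in − Q_out) t = 900 − 25.500 t; V(7.40) = 711.30 L.
No sucrose enters, so dm/dt = −Q_out · (m/V).
Separate: dm/m = −Q_out dt/V(t) ⇒ ln(m/m₀) = −(Q_out/(Q_in−Q_out)) ln(V/V₀).
m = m₀ (V₀/V)^(Q_out/(Q_in−Q_out)) = 44.3 × (900/711.30)^(-1.7686) = 29.219 g.
C = m/V = 29.219/711.30 = 0.041079 g/L.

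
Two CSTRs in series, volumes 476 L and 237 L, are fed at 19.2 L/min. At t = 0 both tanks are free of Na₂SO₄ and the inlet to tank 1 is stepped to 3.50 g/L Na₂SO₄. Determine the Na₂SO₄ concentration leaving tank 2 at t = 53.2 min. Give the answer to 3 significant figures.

Time constants: τᵢ = Vᵢ/Q for each well-mixed tank.
τ₁ = 476/19.2 = 24.792 min; τ₂ = 237/19.2 = 12.344 min.
Solving the cascade with C₁(0)=C₂(0)=0 gives C₂(t) = C_in[1 − (τ₁ e^(−t/τ₁) − τ₂ e^(−t/τ₂))/(τ₁ − τ₂)].
At t = 53.2: e^(−t/τ₁) = 0.11696, e^(−t/τ₂) = 0.013435.
C₂ = 3.50·[1 − (24.792·0.11696 − 12.344·0.013435)/(12.448)] = 3.50·0.78037 = 2.7313 g/L.

2.73 g/L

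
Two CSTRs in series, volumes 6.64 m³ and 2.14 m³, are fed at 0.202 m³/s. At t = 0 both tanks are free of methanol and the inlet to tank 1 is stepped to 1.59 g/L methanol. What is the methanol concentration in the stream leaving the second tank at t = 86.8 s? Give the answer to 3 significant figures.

1.42 g/L

Each tank obeys Vᵢ dCᵢ/dt = Q(Cᵢ₋₁ − Cᵢ), so τᵢ = Vᵢ/Q.
τ₁ = 6.64/0.202 = 32.871 s; τ₂ = 2.14/0.202 = 10.594 s.
Tank 1: C₁ = C_in(1 − e^(−t/τ₁)). Tank 2 (τ₁ ≠ τ₂): C₂ = C_in[1 − (τ₁ e^(−t/τ₁) − τ₂ e^(−t/τ₂))/(τ₁ − τ₂)].
At t = 86.8: e^(−t/τ₁) = 0.071318, e^(−t/τ₂) = 0.00027651.
C₂ = 1.59·[1 − (32.871·0.071318 − 10.594·0.00027651)/(22.277)] = 1.59·0.89490 = 1.4229 g/L.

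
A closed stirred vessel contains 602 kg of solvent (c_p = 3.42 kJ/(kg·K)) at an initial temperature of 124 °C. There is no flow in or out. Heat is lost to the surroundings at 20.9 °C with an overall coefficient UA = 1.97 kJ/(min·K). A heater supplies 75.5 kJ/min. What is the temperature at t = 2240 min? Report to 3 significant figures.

66.8 °C

M c_p dT/dt = −UA(T − T_amb) + Q̇.
dT/dt = (T_ss − T)/τ with T_ss = T_amb + Q̇/UA = 20.9 + 75.5/1.97 = 59.225 °C, τ = M c_p/UA = 602·3.42/1.97 = 1045.1 min.
Integrating: T(t) = T_ss + (T₀ − T_ss) e^(−t/τ).
T(2240) = 59.225 + (64.775)·0.11726 = 66.821 °C.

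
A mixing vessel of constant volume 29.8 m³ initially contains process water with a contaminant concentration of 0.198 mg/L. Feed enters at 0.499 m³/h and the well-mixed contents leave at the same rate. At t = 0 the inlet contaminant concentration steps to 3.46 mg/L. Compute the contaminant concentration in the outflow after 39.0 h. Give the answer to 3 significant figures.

1.76 mg/L

Transient balance on the dissolved component: V dC/dt = Q(C_in − C).
Time constant τ = V/Q = 29.8/0.499 = 59.719 h.
Solution: C(t) = C_in + (C₀ − C_in) e^(−t/τ).
C(39.0) = 3.46 + (0.198 − 3.46)·e^(−39.0/59.719) = 3.46 + (-3.2620)·0.52045 = 1.7623 mg/L.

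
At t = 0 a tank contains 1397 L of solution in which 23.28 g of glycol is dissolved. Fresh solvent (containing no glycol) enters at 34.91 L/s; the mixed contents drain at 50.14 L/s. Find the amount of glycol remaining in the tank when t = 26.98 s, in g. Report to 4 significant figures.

7.395 g

Let m(t) be the amount of glycol. Volume: V(t) = V₀ + (Q_in − Q_out) t = 1397 − 15.2300 t; V(26.98) = 986.095 L.
No glycol enters, so dm/dt = −Q_out · (m/V).
Separate: dm/m = −Q_out dt/V(t) ⇒ ln(m/m₀) = −(Q_out/(Q_in−Q_out)) ln(V/V₀).
m = m₀ (V₀/V)^(Q_out/(Q_in−Q_out)) = 23.28 × (1397/986.095)^(-3.29219) = 7.39517 g.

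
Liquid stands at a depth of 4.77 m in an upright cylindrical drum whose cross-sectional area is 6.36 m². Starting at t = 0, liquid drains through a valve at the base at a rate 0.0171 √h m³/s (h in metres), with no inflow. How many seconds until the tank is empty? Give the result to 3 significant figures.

With no inflow, A dh/dt = −0.0171 √h.
This is separable: 2 d(√h)/dt = −0.0171/A, so √h = √h₀ − (0.0171/(2A)) t.
Tank is empty when √h = 0: t_empty = 2A√h₀/0.0171.
t_empty = 2·6.36·√4.77/0.0171 = 12.720·2.1840/0.0171 = 1624.6 s.

1620 s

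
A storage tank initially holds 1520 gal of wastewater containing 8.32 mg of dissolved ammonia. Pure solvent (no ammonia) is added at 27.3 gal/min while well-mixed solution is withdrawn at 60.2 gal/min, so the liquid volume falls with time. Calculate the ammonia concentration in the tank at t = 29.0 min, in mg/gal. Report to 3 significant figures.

0.00241 mg/gal

Total volume: dV/dt = Q_in − Q_out = -32.900 gal/min, so V(t) = 1520 − 32.900 t and V(29.0) = 565.90 gal.
No ammonia enters, so dm/dt = −Q_out · (m/V).
Separate: dm/m = −Q_out dt/V(t) ⇒ ln(m/m₀) = −(Q_out/(Q_in−Q_out)) ln(V/V₀).
m = m₀ (V₀/V)^(Q_out/(Q_in−Q_out)) = 8.32 × (1520/565.90)^(-1.8298) = 1.3644 mg.
C = m/V = 1.3644/565.90 = 0.0024111 mg/gal.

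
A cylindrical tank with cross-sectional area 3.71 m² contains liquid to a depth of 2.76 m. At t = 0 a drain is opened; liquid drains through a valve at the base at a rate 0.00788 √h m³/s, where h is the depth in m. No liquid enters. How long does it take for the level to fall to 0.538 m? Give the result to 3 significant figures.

Unsteady balance on liquid volume: A dh/dt = −0.00788 √h.
∫ h^(−1/2) dh = −(0.00788/A) ∫ dt, giving 2√h = 2√h₀ − (0.00788/A) t.
t = 2A(√h₀ − √h)/0.00788 = 2·3.71·(√2.76 − √0.538)/0.00788
  = 7.4200 × (1.6613 − 0.73348) / 0.00788 = 873.68 s.

874 s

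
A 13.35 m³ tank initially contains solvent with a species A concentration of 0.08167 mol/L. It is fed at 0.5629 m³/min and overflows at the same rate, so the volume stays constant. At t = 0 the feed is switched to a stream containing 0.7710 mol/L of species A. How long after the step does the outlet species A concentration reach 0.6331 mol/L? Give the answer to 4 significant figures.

38.16 min

Accumulation = in − out for the solute gives V dC/dt = Q(C_in − C), so τ = V/Q = 23.7165 min.
C(t) = C_in + (C₀ − C_in) e^(−t/τ). Set C = 0.6331 and solve for t:
e^(−t/τ) = (C − C_in)/(C₀ − C_in) = (0.6331 − 0.7710)/(0.08167 − 0.7710) = 0.200049
t = −τ ln(…) = 23.7165 × 1.60919 = 38.1643 min.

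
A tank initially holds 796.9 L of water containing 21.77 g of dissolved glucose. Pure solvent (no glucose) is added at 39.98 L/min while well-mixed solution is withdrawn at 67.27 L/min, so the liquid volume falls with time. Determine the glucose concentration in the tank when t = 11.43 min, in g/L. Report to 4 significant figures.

0.01320 g/L

Let m(t) be the amount of glucose. Volume: V(t) = V₀ + (Q_in − Q_out) t = 796.9 − 27.2900 t; V(11.43) = 484.975 L.
Solute balance: dm/dt = 0 − Q_out C = −Q_out m/V(t).
dm/m = −Q_out dt/(V₀ − 27.2900 t); integrating gives ln(m/m₀) = −(Q_out/(Q_in−Q_out)) ln(V/V₀).
m = m₀ (V₀/V)^(Q_out/(Q_in−Q_out)) = 21.77 × (796.9/484.975)^(-2.46501) = 6.40023 g.
C = m/V = 6.40023/484.975 = 0.0131970 g/L.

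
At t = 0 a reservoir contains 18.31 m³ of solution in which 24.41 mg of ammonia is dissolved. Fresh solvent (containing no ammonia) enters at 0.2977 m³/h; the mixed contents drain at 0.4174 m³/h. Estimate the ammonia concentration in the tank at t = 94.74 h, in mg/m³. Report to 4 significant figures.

Let m(t) be the amount of ammonia. Volume: V(t) = V₀ + (Q_in − Q_out) t = 18.31 − 0.119700 t; V(94.74) = 6.96962 m³.
Solute balance: dm/dt = 0 − Q_out C = −Q_out m/V(t).
Separate: dm/m = −Q_out dt/V(t) ⇒ ln(m/m₀) = −(Q_out/(Q_in−Q_out)) ln(V/V₀).
m = m₀ (V₀/V)^(Q_out/(Q_in−Q_out)) = 24.41 × (18.31/6.96962)^(-3.48705) = 0.841052 mg.
C = m/V = 0.841052/6.96962 = 0.120674 mg/m³.

0.1207 mg/m³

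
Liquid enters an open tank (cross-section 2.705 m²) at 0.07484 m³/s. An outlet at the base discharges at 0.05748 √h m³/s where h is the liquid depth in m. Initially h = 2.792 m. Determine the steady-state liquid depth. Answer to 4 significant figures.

Volume balance on the tank: A dh/dt = Q_in − 0.05748 √h. At steady state dh/dt = 0:
Q_in = 0.05748 √h_ss ⇒ √h_ss = 0.07484/0.05748 = 1.30202.
h_ss = 1.30202² = 1.69525 m. (Since h₀ = 2.792 m > h_ss, the level will fall toward this value.)

1.695 m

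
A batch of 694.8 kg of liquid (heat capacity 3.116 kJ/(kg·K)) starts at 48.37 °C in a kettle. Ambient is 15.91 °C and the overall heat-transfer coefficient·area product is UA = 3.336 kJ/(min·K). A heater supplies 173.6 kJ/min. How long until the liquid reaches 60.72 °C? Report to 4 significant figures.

Heat balance on the well-mixed liquid: M c_p dT/dt = −UA(T − T_amb) + Q̇.
τ = M c_p/UA = 648.980 min; T_ss = T_amb + Q̇/UA = 15.91 + 173.6/3.336 = 67.9484 °C.
T(t) = T_ss + (T₀ − T_ss)e^(−t/τ); set T = 60.72:
t = −τ ln[(T − T_ss)/(T₀ − T_ss)] = −648.980 · ln(0.369202) = 646.651 min.

646.7 min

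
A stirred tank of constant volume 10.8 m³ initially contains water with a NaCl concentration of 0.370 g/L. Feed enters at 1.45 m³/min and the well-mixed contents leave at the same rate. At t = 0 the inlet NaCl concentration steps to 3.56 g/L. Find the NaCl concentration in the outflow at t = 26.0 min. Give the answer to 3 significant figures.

3.46 g/L

Unsteady species balance (constant V, well mixed): V dC/dt = Q(C_in − C).
Time constant τ = V/Q = 10.8/1.45 = 7.4483 min.
C approaches C_in exponentially: C(t) = C_in + (C₀ − C_in) e^(−t/τ).
C(26.0) = 3.56 + (0.370 − 3.56)·e^(−26.0/7.4483) = 3.56 + (-3.1900)·0.030478 = 3.4628 g/L.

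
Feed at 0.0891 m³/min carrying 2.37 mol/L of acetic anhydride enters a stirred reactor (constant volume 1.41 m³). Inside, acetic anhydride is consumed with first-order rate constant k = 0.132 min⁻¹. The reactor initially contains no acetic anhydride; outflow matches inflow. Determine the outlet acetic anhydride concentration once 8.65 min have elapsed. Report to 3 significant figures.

Species balance: V dC/dt = Q C_in − Q C − k V C.
This is linear with rate a = Q/V + k = 0.19519 min⁻¹.
C_ss = Q C_in/(Q + kV) = 0.76727 mol/L; C(t) = C_ss + (C₀ − C_ss) e^(−a t).
C(8.65) = 0.76727 + (-0.76727)·e^(−0.19519·8.65) = 0.76727 + (-0.76727)·0.18481 = 0.62546 mol/L.

0.625 mol/L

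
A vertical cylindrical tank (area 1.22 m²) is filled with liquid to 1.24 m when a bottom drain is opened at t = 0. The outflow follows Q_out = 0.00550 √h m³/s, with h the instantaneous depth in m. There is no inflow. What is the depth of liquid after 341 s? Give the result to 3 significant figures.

0.119 m

Accumulation of liquid (constant cross-section A): A dh/dt = −0.00550 √h.
This is separable: 2 d(√h)/dt = −0.00550/A, so √h = √h₀ − (0.00550/(2A)) t.
√h = √1.24 − 0.00550·341/(2·1.22) = 1.1136 − 0.76865 = 0.34491.
h = 0.34491² = 0.11896 m.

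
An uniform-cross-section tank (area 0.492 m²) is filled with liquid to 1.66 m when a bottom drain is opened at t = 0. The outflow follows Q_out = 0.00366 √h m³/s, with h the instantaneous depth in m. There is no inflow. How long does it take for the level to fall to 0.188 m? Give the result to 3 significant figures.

Volume balance on the tank: A dh/dt = −0.00366 √h.
∫ h^(−1/2) dh = −(0.00366/A) ∫ dt, giving 2√h = 2√h₀ − (0.00366/A) t.
t = 2A(√h₀ − √h)/0.00366 = 2·0.492·(√1.66 − √0.188)/0.00366
  = 0.98400 × (1.2884 − 0.43359) / 0.00366 = 229.82 s.

230 s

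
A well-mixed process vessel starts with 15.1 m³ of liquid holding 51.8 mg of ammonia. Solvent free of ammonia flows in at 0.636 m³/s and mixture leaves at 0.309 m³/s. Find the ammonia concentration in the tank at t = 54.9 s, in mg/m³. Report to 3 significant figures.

Let m(t) be the amount of ammonia. Volume: V(t) = V₀ + (Q_in − Q_out) t = 15.1 + 0.32700 t; V(54.9) = 33.052 m³.
Species balance (pure solvent in): dm/dt = −Q_out · m/V(t).
Separate: dm/m = −Q_out dt/V(t) ⇒ ln(m/m₀) = −(Q_out/(Q_in−Q_out)) ln(V/V₀).
m = m₀ (V₀/V)^(Q_out/(Q_in−Q_out)) = 51.8 × (15.1/33.052)^(0.94495) = 24.708 mg.
C = m/V = 24.708/33.052 = 0.74753 mg/m³.

0.748 mg/m³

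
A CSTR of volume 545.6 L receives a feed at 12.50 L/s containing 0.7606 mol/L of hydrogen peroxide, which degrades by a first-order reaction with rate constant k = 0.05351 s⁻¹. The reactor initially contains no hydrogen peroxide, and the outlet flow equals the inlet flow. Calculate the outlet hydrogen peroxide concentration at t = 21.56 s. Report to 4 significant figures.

V dC/dt = Q(C_in − C) − k V C.
dC/dt = (Q/V) C_in − (Q/V + k) C; effective rate a = Q/V + k = 0.0229106 + 0.05351 = 0.0764206 s⁻¹.
C_ss = Q C_in/(Q + kV) = 0.228025 mol/L; C(t) = C_ss + (C₀ − C_ss) e^(−a t).
C(21.56) = 0.228025 + (-0.228025)·e^(−0.0764206·21.56) = 0.228025 + (-0.228025)·0.192506 = 0.184128 mol/L.

0.1841 mol/L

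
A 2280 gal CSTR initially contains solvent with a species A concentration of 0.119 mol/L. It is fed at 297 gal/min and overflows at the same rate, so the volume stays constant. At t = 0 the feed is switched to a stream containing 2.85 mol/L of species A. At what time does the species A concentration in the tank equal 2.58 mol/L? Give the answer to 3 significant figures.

17.8 min

Mass balance on the solute (V constant): V dC/dt = Q(C_in − C), so τ = V/Q = 7.6768 min.
C(t) = C_in + (C₀ − C_in) e^(−t/τ). Set C = 2.58 and solve for t:
e^(−t/τ) = (C − C_in)/(C₀ − C_in) = (2.58 − 2.85)/(0.119 − 2.85) = 0.098865
t = −τ ln(…) = 7.6768 × 2.3140 = 17.764 min.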